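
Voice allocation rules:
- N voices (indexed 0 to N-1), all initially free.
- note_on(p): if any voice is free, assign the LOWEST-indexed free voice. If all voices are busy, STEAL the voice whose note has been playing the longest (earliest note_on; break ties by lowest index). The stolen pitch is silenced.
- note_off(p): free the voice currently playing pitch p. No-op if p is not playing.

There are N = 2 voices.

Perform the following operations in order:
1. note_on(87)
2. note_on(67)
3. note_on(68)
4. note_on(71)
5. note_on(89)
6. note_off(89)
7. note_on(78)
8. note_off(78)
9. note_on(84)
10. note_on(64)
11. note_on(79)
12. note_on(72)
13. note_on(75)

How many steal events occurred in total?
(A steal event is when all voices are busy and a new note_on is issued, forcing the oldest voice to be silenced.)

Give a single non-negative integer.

Op 1: note_on(87): voice 0 is free -> assigned | voices=[87 -]
Op 2: note_on(67): voice 1 is free -> assigned | voices=[87 67]
Op 3: note_on(68): all voices busy, STEAL voice 0 (pitch 87, oldest) -> assign | voices=[68 67]
Op 4: note_on(71): all voices busy, STEAL voice 1 (pitch 67, oldest) -> assign | voices=[68 71]
Op 5: note_on(89): all voices busy, STEAL voice 0 (pitch 68, oldest) -> assign | voices=[89 71]
Op 6: note_off(89): free voice 0 | voices=[- 71]
Op 7: note_on(78): voice 0 is free -> assigned | voices=[78 71]
Op 8: note_off(78): free voice 0 | voices=[- 71]
Op 9: note_on(84): voice 0 is free -> assigned | voices=[84 71]
Op 10: note_on(64): all voices busy, STEAL voice 1 (pitch 71, oldest) -> assign | voices=[84 64]
Op 11: note_on(79): all voices busy, STEAL voice 0 (pitch 84, oldest) -> assign | voices=[79 64]
Op 12: note_on(72): all voices busy, STEAL voice 1 (pitch 64, oldest) -> assign | voices=[79 72]
Op 13: note_on(75): all voices busy, STEAL voice 0 (pitch 79, oldest) -> assign | voices=[75 72]

Answer: 7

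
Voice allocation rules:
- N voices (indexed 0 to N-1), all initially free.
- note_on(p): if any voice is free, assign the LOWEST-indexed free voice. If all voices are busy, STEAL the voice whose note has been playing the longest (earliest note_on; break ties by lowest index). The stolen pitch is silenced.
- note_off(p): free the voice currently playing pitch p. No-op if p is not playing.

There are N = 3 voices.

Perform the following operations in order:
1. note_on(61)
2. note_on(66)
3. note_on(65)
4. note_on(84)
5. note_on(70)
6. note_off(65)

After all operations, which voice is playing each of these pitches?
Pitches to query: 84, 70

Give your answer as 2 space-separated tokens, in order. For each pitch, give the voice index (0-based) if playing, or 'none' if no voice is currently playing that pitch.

Op 1: note_on(61): voice 0 is free -> assigned | voices=[61 - -]
Op 2: note_on(66): voice 1 is free -> assigned | voices=[61 66 -]
Op 3: note_on(65): voice 2 is free -> assigned | voices=[61 66 65]
Op 4: note_on(84): all voices busy, STEAL voice 0 (pitch 61, oldest) -> assign | voices=[84 66 65]
Op 5: note_on(70): all voices busy, STEAL voice 1 (pitch 66, oldest) -> assign | voices=[84 70 65]
Op 6: note_off(65): free voice 2 | voices=[84 70 -]

Answer: 0 1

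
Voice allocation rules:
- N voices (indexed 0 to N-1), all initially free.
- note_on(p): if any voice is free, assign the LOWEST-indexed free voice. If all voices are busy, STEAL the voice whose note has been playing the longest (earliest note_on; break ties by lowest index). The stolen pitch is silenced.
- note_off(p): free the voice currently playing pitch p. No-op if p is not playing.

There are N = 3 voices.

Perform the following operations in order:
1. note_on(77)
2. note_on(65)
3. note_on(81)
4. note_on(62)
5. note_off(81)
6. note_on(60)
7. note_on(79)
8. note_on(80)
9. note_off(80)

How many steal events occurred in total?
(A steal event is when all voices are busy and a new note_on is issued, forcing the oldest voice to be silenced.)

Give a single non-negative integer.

Op 1: note_on(77): voice 0 is free -> assigned | voices=[77 - -]
Op 2: note_on(65): voice 1 is free -> assigned | voices=[77 65 -]
Op 3: note_on(81): voice 2 is free -> assigned | voices=[77 65 81]
Op 4: note_on(62): all voices busy, STEAL voice 0 (pitch 77, oldest) -> assign | voices=[62 65 81]
Op 5: note_off(81): free voice 2 | voices=[62 65 -]
Op 6: note_on(60): voice 2 is free -> assigned | voices=[62 65 60]
Op 7: note_on(79): all voices busy, STEAL voice 1 (pitch 65, oldest) -> assign | voices=[62 79 60]
Op 8: note_on(80): all voices busy, STEAL voice 0 (pitch 62, oldest) -> assign | voices=[80 79 60]
Op 9: note_off(80): free voice 0 | voices=[- 79 60]

Answer: 3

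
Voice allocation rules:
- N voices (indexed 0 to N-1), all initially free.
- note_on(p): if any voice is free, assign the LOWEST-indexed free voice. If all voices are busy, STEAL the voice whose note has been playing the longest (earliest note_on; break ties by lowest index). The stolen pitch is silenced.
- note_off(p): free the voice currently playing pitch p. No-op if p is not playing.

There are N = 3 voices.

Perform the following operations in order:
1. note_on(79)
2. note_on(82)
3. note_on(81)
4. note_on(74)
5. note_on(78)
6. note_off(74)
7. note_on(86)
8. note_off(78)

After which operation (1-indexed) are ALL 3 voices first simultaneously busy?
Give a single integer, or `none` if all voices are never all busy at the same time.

Op 1: note_on(79): voice 0 is free -> assigned | voices=[79 - -]
Op 2: note_on(82): voice 1 is free -> assigned | voices=[79 82 -]
Op 3: note_on(81): voice 2 is free -> assigned | voices=[79 82 81]
Op 4: note_on(74): all voices busy, STEAL voice 0 (pitch 79, oldest) -> assign | voices=[74 82 81]
Op 5: note_on(78): all voices busy, STEAL voice 1 (pitch 82, oldest) -> assign | voices=[74 78 81]
Op 6: note_off(74): free voice 0 | voices=[- 78 81]
Op 7: note_on(86): voice 0 is free -> assigned | voices=[86 78 81]
Op 8: note_off(78): free voice 1 | voices=[86 - 81]

Answer: 3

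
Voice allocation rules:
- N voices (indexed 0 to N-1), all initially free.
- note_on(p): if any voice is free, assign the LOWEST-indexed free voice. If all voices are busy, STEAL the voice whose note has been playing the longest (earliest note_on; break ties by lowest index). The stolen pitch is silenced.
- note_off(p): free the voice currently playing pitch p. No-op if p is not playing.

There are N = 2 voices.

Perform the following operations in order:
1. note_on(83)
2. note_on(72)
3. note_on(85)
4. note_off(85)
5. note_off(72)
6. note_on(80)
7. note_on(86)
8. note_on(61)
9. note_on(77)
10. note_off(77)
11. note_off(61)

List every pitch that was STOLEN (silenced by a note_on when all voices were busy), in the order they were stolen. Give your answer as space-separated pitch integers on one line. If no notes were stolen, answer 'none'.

Op 1: note_on(83): voice 0 is free -> assigned | voices=[83 -]
Op 2: note_on(72): voice 1 is free -> assigned | voices=[83 72]
Op 3: note_on(85): all voices busy, STEAL voice 0 (pitch 83, oldest) -> assign | voices=[85 72]
Op 4: note_off(85): free voice 0 | voices=[- 72]
Op 5: note_off(72): free voice 1 | voices=[- -]
Op 6: note_on(80): voice 0 is free -> assigned | voices=[80 -]
Op 7: note_on(86): voice 1 is free -> assigned | voices=[80 86]
Op 8: note_on(61): all voices busy, STEAL voice 0 (pitch 80, oldest) -> assign | voices=[61 86]
Op 9: note_on(77): all voices busy, STEAL voice 1 (pitch 86, oldest) -> assign | voices=[61 77]
Op 10: note_off(77): free voice 1 | voices=[61 -]
Op 11: note_off(61): free voice 0 | voices=[- -]

Answer: 83 80 86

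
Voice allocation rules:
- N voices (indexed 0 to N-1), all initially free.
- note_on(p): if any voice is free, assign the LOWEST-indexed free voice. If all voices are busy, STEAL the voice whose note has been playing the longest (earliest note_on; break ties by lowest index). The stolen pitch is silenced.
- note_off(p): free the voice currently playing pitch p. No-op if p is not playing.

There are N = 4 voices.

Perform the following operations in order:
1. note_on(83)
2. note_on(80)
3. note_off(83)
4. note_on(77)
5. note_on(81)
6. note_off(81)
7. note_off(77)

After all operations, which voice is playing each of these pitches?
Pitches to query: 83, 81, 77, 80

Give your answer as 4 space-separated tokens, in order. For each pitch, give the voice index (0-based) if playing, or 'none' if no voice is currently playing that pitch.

Answer: none none none 1

Derivation:
Op 1: note_on(83): voice 0 is free -> assigned | voices=[83 - - -]
Op 2: note_on(80): voice 1 is free -> assigned | voices=[83 80 - -]
Op 3: note_off(83): free voice 0 | voices=[- 80 - -]
Op 4: note_on(77): voice 0 is free -> assigned | voices=[77 80 - -]
Op 5: note_on(81): voice 2 is free -> assigned | voices=[77 80 81 -]
Op 6: note_off(81): free voice 2 | voices=[77 80 - -]
Op 7: note_off(77): free voice 0 | voices=[- 80 - -]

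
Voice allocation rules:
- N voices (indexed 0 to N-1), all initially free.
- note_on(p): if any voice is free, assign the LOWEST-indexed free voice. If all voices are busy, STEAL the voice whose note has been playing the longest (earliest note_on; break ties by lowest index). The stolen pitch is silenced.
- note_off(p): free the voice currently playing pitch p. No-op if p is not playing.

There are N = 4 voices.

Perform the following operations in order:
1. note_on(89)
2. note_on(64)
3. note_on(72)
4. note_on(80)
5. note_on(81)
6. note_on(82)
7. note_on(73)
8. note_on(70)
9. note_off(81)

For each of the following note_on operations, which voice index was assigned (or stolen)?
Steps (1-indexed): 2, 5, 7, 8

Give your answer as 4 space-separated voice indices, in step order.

Op 1: note_on(89): voice 0 is free -> assigned | voices=[89 - - -]
Op 2: note_on(64): voice 1 is free -> assigned | voices=[89 64 - -]
Op 3: note_on(72): voice 2 is free -> assigned | voices=[89 64 72 -]
Op 4: note_on(80): voice 3 is free -> assigned | voices=[89 64 72 80]
Op 5: note_on(81): all voices busy, STEAL voice 0 (pitch 89, oldest) -> assign | voices=[81 64 72 80]
Op 6: note_on(82): all voices busy, STEAL voice 1 (pitch 64, oldest) -> assign | voices=[81 82 72 80]
Op 7: note_on(73): all voices busy, STEAL voice 2 (pitch 72, oldest) -> assign | voices=[81 82 73 80]
Op 8: note_on(70): all voices busy, STEAL voice 3 (pitch 80, oldest) -> assign | voices=[81 82 73 70]
Op 9: note_off(81): free voice 0 | voices=[- 82 73 70]

Answer: 1 0 2 3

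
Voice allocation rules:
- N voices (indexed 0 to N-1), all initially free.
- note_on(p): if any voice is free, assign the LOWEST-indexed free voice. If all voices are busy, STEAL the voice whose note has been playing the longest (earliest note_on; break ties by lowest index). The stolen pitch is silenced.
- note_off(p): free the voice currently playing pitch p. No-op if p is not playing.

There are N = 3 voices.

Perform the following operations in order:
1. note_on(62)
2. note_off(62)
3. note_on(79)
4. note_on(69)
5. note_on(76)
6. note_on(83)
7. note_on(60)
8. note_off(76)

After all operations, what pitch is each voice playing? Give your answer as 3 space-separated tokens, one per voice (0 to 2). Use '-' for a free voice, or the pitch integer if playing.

Answer: 83 60 -

Derivation:
Op 1: note_on(62): voice 0 is free -> assigned | voices=[62 - -]
Op 2: note_off(62): free voice 0 | voices=[- - -]
Op 3: note_on(79): voice 0 is free -> assigned | voices=[79 - -]
Op 4: note_on(69): voice 1 is free -> assigned | voices=[79 69 -]
Op 5: note_on(76): voice 2 is free -> assigned | voices=[79 69 76]
Op 6: note_on(83): all voices busy, STEAL voice 0 (pitch 79, oldest) -> assign | voices=[83 69 76]
Op 7: note_on(60): all voices busy, STEAL voice 1 (pitch 69, oldest) -> assign | voices=[83 60 76]
Op 8: note_off(76): free voice 2 | voices=[83 60 -]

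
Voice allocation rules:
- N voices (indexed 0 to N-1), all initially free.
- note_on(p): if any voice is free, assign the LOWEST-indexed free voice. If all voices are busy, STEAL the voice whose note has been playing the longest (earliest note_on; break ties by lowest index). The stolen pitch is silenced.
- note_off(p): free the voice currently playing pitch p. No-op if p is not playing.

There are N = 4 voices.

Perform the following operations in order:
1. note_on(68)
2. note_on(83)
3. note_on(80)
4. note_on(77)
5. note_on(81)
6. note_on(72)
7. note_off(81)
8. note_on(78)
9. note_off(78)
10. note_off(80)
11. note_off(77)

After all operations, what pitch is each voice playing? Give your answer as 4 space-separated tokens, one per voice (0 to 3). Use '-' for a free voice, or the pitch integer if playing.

Answer: - 72 - -

Derivation:
Op 1: note_on(68): voice 0 is free -> assigned | voices=[68 - - -]
Op 2: note_on(83): voice 1 is free -> assigned | voices=[68 83 - -]
Op 3: note_on(80): voice 2 is free -> assigned | voices=[68 83 80 -]
Op 4: note_on(77): voice 3 is free -> assigned | voices=[68 83 80 77]
Op 5: note_on(81): all voices busy, STEAL voice 0 (pitch 68, oldest) -> assign | voices=[81 83 80 77]
Op 6: note_on(72): all voices busy, STEAL voice 1 (pitch 83, oldest) -> assign | voices=[81 72 80 77]
Op 7: note_off(81): free voice 0 | voices=[- 72 80 77]
Op 8: note_on(78): voice 0 is free -> assigned | voices=[78 72 80 77]
Op 9: note_off(78): free voice 0 | voices=[- 72 80 77]
Op 10: note_off(80): free voice 2 | voices=[- 72 - 77]
Op 11: note_off(77): free voice 3 | voices=[- 72 - -]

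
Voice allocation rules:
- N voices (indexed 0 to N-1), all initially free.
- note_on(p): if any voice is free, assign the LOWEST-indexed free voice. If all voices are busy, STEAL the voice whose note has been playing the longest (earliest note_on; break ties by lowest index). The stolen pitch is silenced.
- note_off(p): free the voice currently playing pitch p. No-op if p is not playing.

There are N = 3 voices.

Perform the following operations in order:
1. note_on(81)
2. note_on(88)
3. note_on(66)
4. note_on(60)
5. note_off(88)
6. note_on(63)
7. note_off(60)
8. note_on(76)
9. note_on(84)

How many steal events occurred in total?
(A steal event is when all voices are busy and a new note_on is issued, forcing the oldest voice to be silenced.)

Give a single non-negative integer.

Op 1: note_on(81): voice 0 is free -> assigned | voices=[81 - -]
Op 2: note_on(88): voice 1 is free -> assigned | voices=[81 88 -]
Op 3: note_on(66): voice 2 is free -> assigned | voices=[81 88 66]
Op 4: note_on(60): all voices busy, STEAL voice 0 (pitch 81, oldest) -> assign | voices=[60 88 66]
Op 5: note_off(88): free voice 1 | voices=[60 - 66]
Op 6: note_on(63): voice 1 is free -> assigned | voices=[60 63 66]
Op 7: note_off(60): free voice 0 | voices=[- 63 66]
Op 8: note_on(76): voice 0 is free -> assigned | voices=[76 63 66]
Op 9: note_on(84): all voices busy, STEAL voice 2 (pitch 66, oldest) -> assign | voices=[76 63 84]

Answer: 2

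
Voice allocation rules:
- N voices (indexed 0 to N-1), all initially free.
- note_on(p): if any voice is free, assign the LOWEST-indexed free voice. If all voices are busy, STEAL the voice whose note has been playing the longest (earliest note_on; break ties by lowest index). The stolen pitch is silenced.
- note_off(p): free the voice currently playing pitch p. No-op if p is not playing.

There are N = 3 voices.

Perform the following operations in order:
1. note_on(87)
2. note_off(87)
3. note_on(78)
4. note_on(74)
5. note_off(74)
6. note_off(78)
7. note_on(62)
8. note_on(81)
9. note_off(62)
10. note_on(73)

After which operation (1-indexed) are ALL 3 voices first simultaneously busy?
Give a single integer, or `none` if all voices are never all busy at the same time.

Op 1: note_on(87): voice 0 is free -> assigned | voices=[87 - -]
Op 2: note_off(87): free voice 0 | voices=[- - -]
Op 3: note_on(78): voice 0 is free -> assigned | voices=[78 - -]
Op 4: note_on(74): voice 1 is free -> assigned | voices=[78 74 -]
Op 5: note_off(74): free voice 1 | voices=[78 - -]
Op 6: note_off(78): free voice 0 | voices=[- - -]
Op 7: note_on(62): voice 0 is free -> assigned | voices=[62 - -]
Op 8: note_on(81): voice 1 is free -> assigned | voices=[62 81 -]
Op 9: note_off(62): free voice 0 | voices=[- 81 -]
Op 10: note_on(73): voice 0 is free -> assigned | voices=[73 81 -]

Answer: none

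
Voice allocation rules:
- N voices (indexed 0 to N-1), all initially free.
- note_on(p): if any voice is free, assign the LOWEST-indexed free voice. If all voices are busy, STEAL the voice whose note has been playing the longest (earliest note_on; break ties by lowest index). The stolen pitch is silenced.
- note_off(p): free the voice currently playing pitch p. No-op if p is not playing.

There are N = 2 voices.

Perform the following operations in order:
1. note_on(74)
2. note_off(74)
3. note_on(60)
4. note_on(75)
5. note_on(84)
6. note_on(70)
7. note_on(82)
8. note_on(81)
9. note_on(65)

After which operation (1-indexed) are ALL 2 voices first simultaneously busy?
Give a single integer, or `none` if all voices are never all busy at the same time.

Answer: 4

Derivation:
Op 1: note_on(74): voice 0 is free -> assigned | voices=[74 -]
Op 2: note_off(74): free voice 0 | voices=[- -]
Op 3: note_on(60): voice 0 is free -> assigned | voices=[60 -]
Op 4: note_on(75): voice 1 is free -> assigned | voices=[60 75]
Op 5: note_on(84): all voices busy, STEAL voice 0 (pitch 60, oldest) -> assign | voices=[84 75]
Op 6: note_on(70): all voices busy, STEAL voice 1 (pitch 75, oldest) -> assign | voices=[84 70]
Op 7: note_on(82): all voices busy, STEAL voice 0 (pitch 84, oldest) -> assign | voices=[82 70]
Op 8: note_on(81): all voices busy, STEAL voice 1 (pitch 70, oldest) -> assign | voices=[82 81]
Op 9: note_on(65): all voices busy, STEAL voice 0 (pitch 82, oldest) -> assign | voices=[65 81]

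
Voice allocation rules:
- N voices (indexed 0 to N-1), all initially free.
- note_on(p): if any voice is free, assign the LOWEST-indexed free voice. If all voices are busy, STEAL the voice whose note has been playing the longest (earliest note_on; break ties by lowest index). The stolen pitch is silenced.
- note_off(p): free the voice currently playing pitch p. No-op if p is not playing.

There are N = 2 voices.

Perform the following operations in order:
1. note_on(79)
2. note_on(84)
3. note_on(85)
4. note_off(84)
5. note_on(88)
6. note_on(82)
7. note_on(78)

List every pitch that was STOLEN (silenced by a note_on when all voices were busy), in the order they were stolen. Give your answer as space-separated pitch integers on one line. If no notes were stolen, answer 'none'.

Op 1: note_on(79): voice 0 is free -> assigned | voices=[79 -]
Op 2: note_on(84): voice 1 is free -> assigned | voices=[79 84]
Op 3: note_on(85): all voices busy, STEAL voice 0 (pitch 79, oldest) -> assign | voices=[85 84]
Op 4: note_off(84): free voice 1 | voices=[85 -]
Op 5: note_on(88): voice 1 is free -> assigned | voices=[85 88]
Op 6: note_on(82): all voices busy, STEAL voice 0 (pitch 85, oldest) -> assign | voices=[82 88]
Op 7: note_on(78): all voices busy, STEAL voice 1 (pitch 88, oldest) -> assign | voices=[82 78]

Answer: 79 85 88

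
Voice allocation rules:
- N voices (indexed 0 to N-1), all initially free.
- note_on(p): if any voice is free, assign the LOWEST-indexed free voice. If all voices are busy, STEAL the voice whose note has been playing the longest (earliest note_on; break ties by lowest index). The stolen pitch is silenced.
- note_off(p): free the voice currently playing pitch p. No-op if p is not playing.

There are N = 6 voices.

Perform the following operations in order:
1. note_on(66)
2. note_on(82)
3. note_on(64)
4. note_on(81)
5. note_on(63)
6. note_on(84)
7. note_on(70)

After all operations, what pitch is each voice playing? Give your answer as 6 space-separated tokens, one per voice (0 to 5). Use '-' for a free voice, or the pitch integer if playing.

Op 1: note_on(66): voice 0 is free -> assigned | voices=[66 - - - - -]
Op 2: note_on(82): voice 1 is free -> assigned | voices=[66 82 - - - -]
Op 3: note_on(64): voice 2 is free -> assigned | voices=[66 82 64 - - -]
Op 4: note_on(81): voice 3 is free -> assigned | voices=[66 82 64 81 - -]
Op 5: note_on(63): voice 4 is free -> assigned | voices=[66 82 64 81 63 -]
Op 6: note_on(84): voice 5 is free -> assigned | voices=[66 82 64 81 63 84]
Op 7: note_on(70): all voices busy, STEAL voice 0 (pitch 66, oldest) -> assign | voices=[70 82 64 81 63 84]

Answer: 70 82 64 81 63 84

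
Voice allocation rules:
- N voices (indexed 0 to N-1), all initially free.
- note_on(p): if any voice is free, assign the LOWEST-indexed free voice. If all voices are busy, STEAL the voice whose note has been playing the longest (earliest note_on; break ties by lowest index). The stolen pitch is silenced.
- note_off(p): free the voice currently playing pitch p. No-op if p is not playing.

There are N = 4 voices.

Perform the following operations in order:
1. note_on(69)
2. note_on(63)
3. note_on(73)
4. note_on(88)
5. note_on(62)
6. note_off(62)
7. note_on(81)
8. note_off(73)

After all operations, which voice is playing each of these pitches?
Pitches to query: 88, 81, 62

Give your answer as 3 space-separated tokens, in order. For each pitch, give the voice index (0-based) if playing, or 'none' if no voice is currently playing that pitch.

Op 1: note_on(69): voice 0 is free -> assigned | voices=[69 - - -]
Op 2: note_on(63): voice 1 is free -> assigned | voices=[69 63 - -]
Op 3: note_on(73): voice 2 is free -> assigned | voices=[69 63 73 -]
Op 4: note_on(88): voice 3 is free -> assigned | voices=[69 63 73 88]
Op 5: note_on(62): all voices busy, STEAL voice 0 (pitch 69, oldest) -> assign | voices=[62 63 73 88]
Op 6: note_off(62): free voice 0 | voices=[- 63 73 88]
Op 7: note_on(81): voice 0 is free -> assigned | voices=[81 63 73 88]
Op 8: note_off(73): free voice 2 | voices=[81 63 - 88]

Answer: 3 0 none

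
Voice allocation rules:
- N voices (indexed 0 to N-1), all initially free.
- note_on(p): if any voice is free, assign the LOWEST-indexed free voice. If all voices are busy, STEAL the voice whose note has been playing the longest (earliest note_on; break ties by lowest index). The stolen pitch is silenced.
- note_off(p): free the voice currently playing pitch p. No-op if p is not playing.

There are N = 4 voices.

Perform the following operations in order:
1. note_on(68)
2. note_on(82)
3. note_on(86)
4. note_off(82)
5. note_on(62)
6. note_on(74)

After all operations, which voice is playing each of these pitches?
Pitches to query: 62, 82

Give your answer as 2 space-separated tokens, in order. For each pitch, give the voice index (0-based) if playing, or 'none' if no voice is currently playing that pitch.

Answer: 1 none

Derivation:
Op 1: note_on(68): voice 0 is free -> assigned | voices=[68 - - -]
Op 2: note_on(82): voice 1 is free -> assigned | voices=[68 82 - -]
Op 3: note_on(86): voice 2 is free -> assigned | voices=[68 82 86 -]
Op 4: note_off(82): free voice 1 | voices=[68 - 86 -]
Op 5: note_on(62): voice 1 is free -> assigned | voices=[68 62 86 -]
Op 6: note_on(74): voice 3 is free -> assigned | voices=[68 62 86 74]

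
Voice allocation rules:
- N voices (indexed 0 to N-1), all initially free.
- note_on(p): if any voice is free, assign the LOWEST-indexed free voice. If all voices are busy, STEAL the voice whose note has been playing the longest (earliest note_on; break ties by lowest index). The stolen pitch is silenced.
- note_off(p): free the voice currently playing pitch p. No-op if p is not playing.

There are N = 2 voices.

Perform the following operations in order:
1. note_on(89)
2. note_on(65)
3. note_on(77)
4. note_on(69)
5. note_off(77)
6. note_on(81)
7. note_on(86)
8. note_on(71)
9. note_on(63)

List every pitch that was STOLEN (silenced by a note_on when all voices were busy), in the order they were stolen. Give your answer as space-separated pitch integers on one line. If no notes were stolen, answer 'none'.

Op 1: note_on(89): voice 0 is free -> assigned | voices=[89 -]
Op 2: note_on(65): voice 1 is free -> assigned | voices=[89 65]
Op 3: note_on(77): all voices busy, STEAL voice 0 (pitch 89, oldest) -> assign | voices=[77 65]
Op 4: note_on(69): all voices busy, STEAL voice 1 (pitch 65, oldest) -> assign | voices=[77 69]
Op 5: note_off(77): free voice 0 | voices=[- 69]
Op 6: note_on(81): voice 0 is free -> assigned | voices=[81 69]
Op 7: note_on(86): all voices busy, STEAL voice 1 (pitch 69, oldest) -> assign | voices=[81 86]
Op 8: note_on(71): all voices busy, STEAL voice 0 (pitch 81, oldest) -> assign | voices=[71 86]
Op 9: note_on(63): all voices busy, STEAL voice 1 (pitch 86, oldest) -> assign | voices=[71 63]

Answer: 89 65 69 81 86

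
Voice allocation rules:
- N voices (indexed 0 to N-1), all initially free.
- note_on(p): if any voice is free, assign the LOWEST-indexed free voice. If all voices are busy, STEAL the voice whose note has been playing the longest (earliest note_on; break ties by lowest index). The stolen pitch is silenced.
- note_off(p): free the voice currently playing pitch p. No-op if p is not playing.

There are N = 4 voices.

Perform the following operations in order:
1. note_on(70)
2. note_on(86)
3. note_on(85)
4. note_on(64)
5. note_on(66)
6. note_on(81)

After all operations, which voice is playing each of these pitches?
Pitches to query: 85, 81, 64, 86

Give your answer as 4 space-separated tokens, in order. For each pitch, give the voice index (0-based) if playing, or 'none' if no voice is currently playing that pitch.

Answer: 2 1 3 none

Derivation:
Op 1: note_on(70): voice 0 is free -> assigned | voices=[70 - - -]
Op 2: note_on(86): voice 1 is free -> assigned | voices=[70 86 - -]
Op 3: note_on(85): voice 2 is free -> assigned | voices=[70 86 85 -]
Op 4: note_on(64): voice 3 is free -> assigned | voices=[70 86 85 64]
Op 5: note_on(66): all voices busy, STEAL voice 0 (pitch 70, oldest) -> assign | voices=[66 86 85 64]
Op 6: note_on(81): all voices busy, STEAL voice 1 (pitch 86, oldest) -> assign | voices=[66 81 85 64]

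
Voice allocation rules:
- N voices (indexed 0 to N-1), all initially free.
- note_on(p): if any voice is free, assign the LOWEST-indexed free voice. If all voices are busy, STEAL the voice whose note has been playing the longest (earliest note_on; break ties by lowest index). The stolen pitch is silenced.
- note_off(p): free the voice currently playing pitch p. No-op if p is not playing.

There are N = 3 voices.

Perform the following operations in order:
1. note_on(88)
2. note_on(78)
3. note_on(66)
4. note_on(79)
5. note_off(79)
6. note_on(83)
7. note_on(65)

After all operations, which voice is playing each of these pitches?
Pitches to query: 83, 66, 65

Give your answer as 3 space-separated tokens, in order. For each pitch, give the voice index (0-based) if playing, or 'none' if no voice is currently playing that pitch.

Op 1: note_on(88): voice 0 is free -> assigned | voices=[88 - -]
Op 2: note_on(78): voice 1 is free -> assigned | voices=[88 78 -]
Op 3: note_on(66): voice 2 is free -> assigned | voices=[88 78 66]
Op 4: note_on(79): all voices busy, STEAL voice 0 (pitch 88, oldest) -> assign | voices=[79 78 66]
Op 5: note_off(79): free voice 0 | voices=[- 78 66]
Op 6: note_on(83): voice 0 is free -> assigned | voices=[83 78 66]
Op 7: note_on(65): all voices busy, STEAL voice 1 (pitch 78, oldest) -> assign | voices=[83 65 66]

Answer: 0 2 1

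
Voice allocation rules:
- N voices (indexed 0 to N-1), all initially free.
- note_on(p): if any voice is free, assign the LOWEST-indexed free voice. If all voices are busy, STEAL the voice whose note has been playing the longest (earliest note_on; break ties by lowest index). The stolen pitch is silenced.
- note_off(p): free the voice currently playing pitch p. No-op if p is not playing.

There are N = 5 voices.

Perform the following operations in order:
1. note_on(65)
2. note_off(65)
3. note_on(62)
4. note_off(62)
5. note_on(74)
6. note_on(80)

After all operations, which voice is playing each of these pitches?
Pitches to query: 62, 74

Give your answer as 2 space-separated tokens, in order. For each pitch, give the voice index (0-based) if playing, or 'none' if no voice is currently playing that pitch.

Answer: none 0

Derivation:
Op 1: note_on(65): voice 0 is free -> assigned | voices=[65 - - - -]
Op 2: note_off(65): free voice 0 | voices=[- - - - -]
Op 3: note_on(62): voice 0 is free -> assigned | voices=[62 - - - -]
Op 4: note_off(62): free voice 0 | voices=[- - - - -]
Op 5: note_on(74): voice 0 is free -> assigned | voices=[74 - - - -]
Op 6: note_on(80): voice 1 is free -> assigned | voices=[74 80 - - -]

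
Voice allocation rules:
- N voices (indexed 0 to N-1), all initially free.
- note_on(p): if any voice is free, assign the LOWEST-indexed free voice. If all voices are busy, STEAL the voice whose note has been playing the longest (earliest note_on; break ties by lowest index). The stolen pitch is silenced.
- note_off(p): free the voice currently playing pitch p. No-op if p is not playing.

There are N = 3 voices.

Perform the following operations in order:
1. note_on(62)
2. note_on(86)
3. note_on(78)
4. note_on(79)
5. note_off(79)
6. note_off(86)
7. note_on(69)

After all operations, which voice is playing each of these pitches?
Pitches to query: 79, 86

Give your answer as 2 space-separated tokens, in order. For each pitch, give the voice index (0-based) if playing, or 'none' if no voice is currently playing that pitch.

Op 1: note_on(62): voice 0 is free -> assigned | voices=[62 - -]
Op 2: note_on(86): voice 1 is free -> assigned | voices=[62 86 -]
Op 3: note_on(78): voice 2 is free -> assigned | voices=[62 86 78]
Op 4: note_on(79): all voices busy, STEAL voice 0 (pitch 62, oldest) -> assign | voices=[79 86 78]
Op 5: note_off(79): free voice 0 | voices=[- 86 78]
Op 6: note_off(86): free voice 1 | voices=[- - 78]
Op 7: note_on(69): voice 0 is free -> assigned | voices=[69 - 78]

Answer: none none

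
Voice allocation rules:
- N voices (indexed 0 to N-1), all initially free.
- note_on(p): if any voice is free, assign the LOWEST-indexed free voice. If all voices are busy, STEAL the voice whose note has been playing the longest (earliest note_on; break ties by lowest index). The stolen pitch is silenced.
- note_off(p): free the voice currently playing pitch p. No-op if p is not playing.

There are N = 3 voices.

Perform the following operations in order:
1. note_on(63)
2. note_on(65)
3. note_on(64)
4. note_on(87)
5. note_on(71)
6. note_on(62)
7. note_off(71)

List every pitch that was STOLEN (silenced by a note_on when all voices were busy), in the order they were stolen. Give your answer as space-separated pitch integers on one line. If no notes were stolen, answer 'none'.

Op 1: note_on(63): voice 0 is free -> assigned | voices=[63 - -]
Op 2: note_on(65): voice 1 is free -> assigned | voices=[63 65 -]
Op 3: note_on(64): voice 2 is free -> assigned | voices=[63 65 64]
Op 4: note_on(87): all voices busy, STEAL voice 0 (pitch 63, oldest) -> assign | voices=[87 65 64]
Op 5: note_on(71): all voices busy, STEAL voice 1 (pitch 65, oldest) -> assign | voices=[87 71 64]
Op 6: note_on(62): all voices busy, STEAL voice 2 (pitch 64, oldest) -> assign | voices=[87 71 62]
Op 7: note_off(71): free voice 1 | voices=[87 - 62]

Answer: 63 65 64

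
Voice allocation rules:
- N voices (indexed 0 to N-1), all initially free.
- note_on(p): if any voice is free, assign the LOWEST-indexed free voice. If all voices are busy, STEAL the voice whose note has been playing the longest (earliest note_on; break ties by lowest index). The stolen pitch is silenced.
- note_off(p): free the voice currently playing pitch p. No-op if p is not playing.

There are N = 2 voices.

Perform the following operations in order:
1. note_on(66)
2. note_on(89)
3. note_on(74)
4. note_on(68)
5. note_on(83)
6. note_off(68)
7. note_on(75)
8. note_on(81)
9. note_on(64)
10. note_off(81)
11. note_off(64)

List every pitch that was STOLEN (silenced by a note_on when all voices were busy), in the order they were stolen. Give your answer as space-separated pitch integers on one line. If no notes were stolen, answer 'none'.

Answer: 66 89 74 83 75

Derivation:
Op 1: note_on(66): voice 0 is free -> assigned | voices=[66 -]
Op 2: note_on(89): voice 1 is free -> assigned | voices=[66 89]
Op 3: note_on(74): all voices busy, STEAL voice 0 (pitch 66, oldest) -> assign | voices=[74 89]
Op 4: note_on(68): all voices busy, STEAL voice 1 (pitch 89, oldest) -> assign | voices=[74 68]
Op 5: note_on(83): all voices busy, STEAL voice 0 (pitch 74, oldest) -> assign | voices=[83 68]
Op 6: note_off(68): free voice 1 | voices=[83 -]
Op 7: note_on(75): voice 1 is free -> assigned | voices=[83 75]
Op 8: note_on(81): all voices busy, STEAL voice 0 (pitch 83, oldest) -> assign | voices=[81 75]
Op 9: note_on(64): all voices busy, STEAL voice 1 (pitch 75, oldest) -> assign | voices=[81 64]
Op 10: note_off(81): free voice 0 | voices=[- 64]
Op 11: note_off(64): free voice 1 | voices=[- -]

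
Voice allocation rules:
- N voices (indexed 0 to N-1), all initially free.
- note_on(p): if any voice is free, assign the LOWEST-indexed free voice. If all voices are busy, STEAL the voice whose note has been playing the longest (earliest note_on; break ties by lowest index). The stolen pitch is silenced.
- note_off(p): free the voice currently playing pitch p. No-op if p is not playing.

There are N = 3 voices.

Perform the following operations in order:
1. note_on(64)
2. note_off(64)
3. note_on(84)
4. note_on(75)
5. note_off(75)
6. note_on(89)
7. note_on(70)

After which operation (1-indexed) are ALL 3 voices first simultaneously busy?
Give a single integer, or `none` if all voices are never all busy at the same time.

Answer: 7

Derivation:
Op 1: note_on(64): voice 0 is free -> assigned | voices=[64 - -]
Op 2: note_off(64): free voice 0 | voices=[- - -]
Op 3: note_on(84): voice 0 is free -> assigned | voices=[84 - -]
Op 4: note_on(75): voice 1 is free -> assigned | voices=[84 75 -]
Op 5: note_off(75): free voice 1 | voices=[84 - -]
Op 6: note_on(89): voice 1 is free -> assigned | voices=[84 89 -]
Op 7: note_on(70): voice 2 is free -> assigned | voices=[84 89 70]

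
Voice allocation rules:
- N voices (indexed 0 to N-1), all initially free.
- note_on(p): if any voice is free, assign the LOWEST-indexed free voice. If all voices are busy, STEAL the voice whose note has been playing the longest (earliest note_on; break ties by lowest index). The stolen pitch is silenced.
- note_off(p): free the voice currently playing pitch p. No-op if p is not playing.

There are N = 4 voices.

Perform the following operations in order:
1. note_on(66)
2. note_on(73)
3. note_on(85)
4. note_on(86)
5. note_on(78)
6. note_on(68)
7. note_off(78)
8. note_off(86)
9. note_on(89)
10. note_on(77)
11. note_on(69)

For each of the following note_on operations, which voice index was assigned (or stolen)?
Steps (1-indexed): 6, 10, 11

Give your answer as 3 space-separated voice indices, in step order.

Op 1: note_on(66): voice 0 is free -> assigned | voices=[66 - - -]
Op 2: note_on(73): voice 1 is free -> assigned | voices=[66 73 - -]
Op 3: note_on(85): voice 2 is free -> assigned | voices=[66 73 85 -]
Op 4: note_on(86): voice 3 is free -> assigned | voices=[66 73 85 86]
Op 5: note_on(78): all voices busy, STEAL voice 0 (pitch 66, oldest) -> assign | voices=[78 73 85 86]
Op 6: note_on(68): all voices busy, STEAL voice 1 (pitch 73, oldest) -> assign | voices=[78 68 85 86]
Op 7: note_off(78): free voice 0 | voices=[- 68 85 86]
Op 8: note_off(86): free voice 3 | voices=[- 68 85 -]
Op 9: note_on(89): voice 0 is free -> assigned | voices=[89 68 85 -]
Op 10: note_on(77): voice 3 is free -> assigned | voices=[89 68 85 77]
Op 11: note_on(69): all voices busy, STEAL voice 2 (pitch 85, oldest) -> assign | voices=[89 68 69 77]

Answer: 1 3 2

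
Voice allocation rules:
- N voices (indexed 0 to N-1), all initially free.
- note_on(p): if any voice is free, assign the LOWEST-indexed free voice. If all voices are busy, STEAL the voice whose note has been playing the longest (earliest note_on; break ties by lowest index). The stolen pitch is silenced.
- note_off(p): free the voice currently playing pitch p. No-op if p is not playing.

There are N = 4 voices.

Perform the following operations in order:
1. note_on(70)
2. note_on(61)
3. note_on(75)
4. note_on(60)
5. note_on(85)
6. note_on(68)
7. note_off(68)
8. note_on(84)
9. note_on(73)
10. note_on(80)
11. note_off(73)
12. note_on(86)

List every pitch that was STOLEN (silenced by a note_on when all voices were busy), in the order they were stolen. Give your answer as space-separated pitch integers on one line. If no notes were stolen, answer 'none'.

Op 1: note_on(70): voice 0 is free -> assigned | voices=[70 - - -]
Op 2: note_on(61): voice 1 is free -> assigned | voices=[70 61 - -]
Op 3: note_on(75): voice 2 is free -> assigned | voices=[70 61 75 -]
Op 4: note_on(60): voice 3 is free -> assigned | voices=[70 61 75 60]
Op 5: note_on(85): all voices busy, STEAL voice 0 (pitch 70, oldest) -> assign | voices=[85 61 75 60]
Op 6: note_on(68): all voices busy, STEAL voice 1 (pitch 61, oldest) -> assign | voices=[85 68 75 60]
Op 7: note_off(68): free voice 1 | voices=[85 - 75 60]
Op 8: note_on(84): voice 1 is free -> assigned | voices=[85 84 75 60]
Op 9: note_on(73): all voices busy, STEAL voice 2 (pitch 75, oldest) -> assign | voices=[85 84 73 60]
Op 10: note_on(80): all voices busy, STEAL voice 3 (pitch 60, oldest) -> assign | voices=[85 84 73 80]
Op 11: note_off(73): free voice 2 | voices=[85 84 - 80]
Op 12: note_on(86): voice 2 is free -> assigned | voices=[85 84 86 80]

Answer: 70 61 75 60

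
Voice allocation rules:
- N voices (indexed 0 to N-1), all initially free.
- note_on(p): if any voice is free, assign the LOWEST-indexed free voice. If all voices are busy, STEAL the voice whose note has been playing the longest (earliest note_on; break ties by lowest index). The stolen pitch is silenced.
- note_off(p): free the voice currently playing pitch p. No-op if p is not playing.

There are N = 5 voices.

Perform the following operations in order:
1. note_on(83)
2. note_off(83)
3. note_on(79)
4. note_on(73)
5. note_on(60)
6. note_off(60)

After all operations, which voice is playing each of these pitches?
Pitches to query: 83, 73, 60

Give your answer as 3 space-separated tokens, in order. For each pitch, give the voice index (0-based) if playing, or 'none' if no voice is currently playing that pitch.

Op 1: note_on(83): voice 0 is free -> assigned | voices=[83 - - - -]
Op 2: note_off(83): free voice 0 | voices=[- - - - -]
Op 3: note_on(79): voice 0 is free -> assigned | voices=[79 - - - -]
Op 4: note_on(73): voice 1 is free -> assigned | voices=[79 73 - - -]
Op 5: note_on(60): voice 2 is free -> assigned | voices=[79 73 60 - -]
Op 6: note_off(60): free voice 2 | voices=[79 73 - - -]

Answer: none 1 none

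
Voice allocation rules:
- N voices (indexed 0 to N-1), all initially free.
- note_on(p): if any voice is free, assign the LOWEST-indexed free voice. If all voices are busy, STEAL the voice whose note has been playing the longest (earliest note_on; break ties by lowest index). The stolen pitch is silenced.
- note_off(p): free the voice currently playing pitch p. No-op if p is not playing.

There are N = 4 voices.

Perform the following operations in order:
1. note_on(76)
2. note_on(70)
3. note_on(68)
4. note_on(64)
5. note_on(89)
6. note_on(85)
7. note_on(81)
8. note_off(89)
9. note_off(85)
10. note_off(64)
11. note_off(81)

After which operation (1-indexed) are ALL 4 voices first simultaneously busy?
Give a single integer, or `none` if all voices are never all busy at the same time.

Op 1: note_on(76): voice 0 is free -> assigned | voices=[76 - - -]
Op 2: note_on(70): voice 1 is free -> assigned | voices=[76 70 - -]
Op 3: note_on(68): voice 2 is free -> assigned | voices=[76 70 68 -]
Op 4: note_on(64): voice 3 is free -> assigned | voices=[76 70 68 64]
Op 5: note_on(89): all voices busy, STEAL voice 0 (pitch 76, oldest) -> assign | voices=[89 70 68 64]
Op 6: note_on(85): all voices busy, STEAL voice 1 (pitch 70, oldest) -> assign | voices=[89 85 68 64]
Op 7: note_on(81): all voices busy, STEAL voice 2 (pitch 68, oldest) -> assign | voices=[89 85 81 64]
Op 8: note_off(89): free voice 0 | voices=[- 85 81 64]
Op 9: note_off(85): free voice 1 | voices=[- - 81 64]
Op 10: note_off(64): free voice 3 | voices=[- - 81 -]
Op 11: note_off(81): free voice 2 | voices=[- - - -]

Answer: 4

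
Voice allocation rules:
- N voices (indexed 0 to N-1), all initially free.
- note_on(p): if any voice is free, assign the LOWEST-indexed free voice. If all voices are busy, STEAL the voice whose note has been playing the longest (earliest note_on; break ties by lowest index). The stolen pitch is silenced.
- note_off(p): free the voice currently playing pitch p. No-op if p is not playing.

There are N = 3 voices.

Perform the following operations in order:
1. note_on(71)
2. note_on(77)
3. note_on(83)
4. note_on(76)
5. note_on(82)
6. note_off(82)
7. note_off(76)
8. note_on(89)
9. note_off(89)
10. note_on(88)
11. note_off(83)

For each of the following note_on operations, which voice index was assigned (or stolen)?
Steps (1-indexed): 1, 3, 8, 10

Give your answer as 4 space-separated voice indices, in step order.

Op 1: note_on(71): voice 0 is free -> assigned | voices=[71 - -]
Op 2: note_on(77): voice 1 is free -> assigned | voices=[71 77 -]
Op 3: note_on(83): voice 2 is free -> assigned | voices=[71 77 83]
Op 4: note_on(76): all voices busy, STEAL voice 0 (pitch 71, oldest) -> assign | voices=[76 77 83]
Op 5: note_on(82): all voices busy, STEAL voice 1 (pitch 77, oldest) -> assign | voices=[76 82 83]
Op 6: note_off(82): free voice 1 | voices=[76 - 83]
Op 7: note_off(76): free voice 0 | voices=[- - 83]
Op 8: note_on(89): voice 0 is free -> assigned | voices=[89 - 83]
Op 9: note_off(89): free voice 0 | voices=[- - 83]
Op 10: note_on(88): voice 0 is free -> assigned | voices=[88 - 83]
Op 11: note_off(83): free voice 2 | voices=[88 - -]

Answer: 0 2 0 0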